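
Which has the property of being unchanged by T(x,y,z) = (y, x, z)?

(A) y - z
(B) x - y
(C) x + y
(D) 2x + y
C

Apply T(x,y,z) = (y, x, z) to each option, i.e. replace (x, y, z) by the transformed coordinates.
Substitute the transformed coordinates into each option and compare with the original:
(A) y - z  ->  (x) - (z) = x - z   [differs from y - z: not invariant]
(B) x - y  ->  (y) - (x) = -x + y   [differs from x - y: not invariant]
(C) x + y  ->  (y) + (x) = x + y   [equals x + y: invariant]
(D) 2x + y  ->  2(y) + (x) = x + 2y   [differs from 2x + y: not invariant]

Only option (C), x + y, is unchanged by the transformation.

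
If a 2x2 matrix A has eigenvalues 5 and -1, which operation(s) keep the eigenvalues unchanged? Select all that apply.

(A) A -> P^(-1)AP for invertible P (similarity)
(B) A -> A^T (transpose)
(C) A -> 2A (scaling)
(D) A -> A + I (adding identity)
A and B

Eigenvalues are preserved by:
1. Similarity transformations: A -> P^(-1)AP (same characteristic polynomial)
2. Transpose: A^T has the same eigenvalues as A

Eigenvalues are NOT preserved by:
- Adding identity: eigenvalues become 5+1, -1+1
- Scaling: eigenvalues become 10, -2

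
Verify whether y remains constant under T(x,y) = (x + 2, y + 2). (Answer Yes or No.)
No

Substitute T(x,y) = (x + 2, y + 2) into the expression and compare with the original.

Original: y
After applying T: (y + 2) = y + 2

This differs from the original y (difference: 2), so the expression is NOT invariant.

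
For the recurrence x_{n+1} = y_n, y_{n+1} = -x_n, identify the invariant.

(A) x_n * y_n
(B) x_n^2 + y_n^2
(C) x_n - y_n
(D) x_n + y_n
B

For the recurrence x_{n+1} = y_n, y_{n+1} = -x_n:

x_{n+1}^2 + y_{n+1}^2 = y_n^2 + (-x_n)^2 = x_n^2 + y_n^2
The sum of squares is conserved (like energy in a harmonic oscillator).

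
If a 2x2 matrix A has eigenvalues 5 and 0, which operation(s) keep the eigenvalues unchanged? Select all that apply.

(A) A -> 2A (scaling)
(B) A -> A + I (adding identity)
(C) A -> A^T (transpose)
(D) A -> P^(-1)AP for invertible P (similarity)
C and D

Eigenvalues are preserved by:
1. Similarity transformations: A -> P^(-1)AP (same characteristic polynomial)
2. Transpose: A^T has the same eigenvalues as A

Eigenvalues are NOT preserved by:
- Adding identity: eigenvalues become 5+1, 0+1
- Scaling: eigenvalues become 10, 0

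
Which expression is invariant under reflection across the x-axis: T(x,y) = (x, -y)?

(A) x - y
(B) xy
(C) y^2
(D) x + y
C

The map is reflection across the x-axis: T(x,y) = (x, -y).
Substitute the transformed coordinates into each option and compare with the original:
(A) x - y  ->  (x) - (-y) = x + y   [differs from x - y: not invariant]
(B) xy  ->  (x)(-y) = -xy   [differs from xy: not invariant]
(C) y^2  ->  (-y)^2 = y^2   [equals y^2: invariant]
(D) x + y  ->  (x) + (-y) = x - y   [differs from x + y: not invariant]

Only option (C), y^2, is unchanged by the transformation.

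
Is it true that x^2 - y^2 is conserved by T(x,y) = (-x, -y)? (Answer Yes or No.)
Yes

Substitute T(x,y) = (-x, -y) into the expression and compare with the original.

Original: x^2 - y^2
After applying T: (-x)^2 - (-y)^2 = x^2 - y^2

This is identical to the original x^2 - y^2, so the expression is invariant.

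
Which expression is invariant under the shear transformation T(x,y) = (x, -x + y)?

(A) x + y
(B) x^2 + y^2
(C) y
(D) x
D

Under the shear T(x,y) = (x, -x + y):
Substitute the transformed coordinates into each option and compare with the original:
(A) x + y  ->  (x) + (-x + y) = y   [differs from x + y: not invariant]
(B) x^2 + y^2  ->  (x)^2 + (-x + y)^2 = 2x^2 - 2xy + y^2   [differs from x^2 + y^2: not invariant]
(C) y  ->  (-x + y) = -x + y   [differs from y: not invariant]
(D) x  ->  (x) = x   [equals x: invariant]

Only option (D), x, is unchanged by the transformation.
A vertical shear moves points parallel to the y-axis, so the x-coordinate (and any function of x alone) is unchanged.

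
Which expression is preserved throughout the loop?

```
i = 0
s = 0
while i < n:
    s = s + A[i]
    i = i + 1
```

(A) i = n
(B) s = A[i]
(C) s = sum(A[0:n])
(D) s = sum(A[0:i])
D

A loop invariant must hold before the first iteration and be re-established by every execution of the body.

(D) s = sum(A[0:i]): Initially i = 0 and s = 0 = sum of the empty slice A[0:0]. If s = sum(A[0:i]) holds at the top of an iteration, the body sets s to sum(A[0:i]) + A[i] = sum(A[0:i+1]) and then i to i+1, so s = sum(A[0:i]) holds again. At exit i = n, giving s = sum(A[0:n]).

The other options fail:
(A) i = n: false initially (i = 0); it is the exit condition, not an invariant.
(B) s = A[i]: after the first iteration s = A[0] but i = 1, so s = A[i] compares s with the wrong element (and fails in general).
(C) s = sum(A[0:n]): false before the loop (s = 0, not the full sum) -- it only becomes true at exit.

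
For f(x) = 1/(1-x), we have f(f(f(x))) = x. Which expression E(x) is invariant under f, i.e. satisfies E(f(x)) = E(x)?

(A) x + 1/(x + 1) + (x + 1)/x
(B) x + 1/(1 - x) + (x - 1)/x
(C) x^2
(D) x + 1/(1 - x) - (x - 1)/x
B

Replace x by f(x) = 1/(1 - x) in each option and simplify. As a quick numerical cross-check, also compare E(5) with E(f(5)) = E(-1/4).

(A) x + 1/(x + 1) + (x + 1)/x  ->  (1/(1 - x)) + 1/((1/(1 - x)) + 1) + ((1/(1 - x)) + 1)/(1/(1 - x)) = (-x^3 + 6x^2 - 11x + 7)/(x^2 - 3x + 2); check: E(5) = 191/30 but E(-1/4) = -23/12.   [not invariant]
(B) x + 1/(1 - x) + (x - 1)/x  ->  (1/(1 - x)) + 1/(1 - (1/(1 - x))) + ((1/(1 - x)) - 1)/(1/(1 - x)), which simplifies back to x + 1/(1 - x) + (x - 1)/x; check: E(5) = 111/20, E(-1/4) = 111/20.   [invariant]
(C) x^2  ->  (1/(1 - x))^2 = (x - 1)^(-2); check: E(5) = 25 but E(-1/4) = 1/16.   [not invariant]
(D) x + 1/(1 - x) - (x - 1)/x  ->  (1/(1 - x)) + 1/(1 - (1/(1 - x))) - ((1/(1 - x)) - 1)/(1/(1 - x)) = (x^2(1 - x) - x + (x - 1)^2)/(x(x - 1)); check: E(5) = 79/20 but E(-1/4) = -89/20.   [not invariant]

Only (B) is unchanged. Indeed f(f(x)) = 1/(1 - 1/(1-x)) = (1-x)/(-x) = (x-1)/x, so E(x) = x + f(x) + f(f(x)) is the sum over the whole 3-cycle; applying f just permutes the three terms cyclically (x -> f(x) -> f(f(x)) -> x), leaving the sum unchanged.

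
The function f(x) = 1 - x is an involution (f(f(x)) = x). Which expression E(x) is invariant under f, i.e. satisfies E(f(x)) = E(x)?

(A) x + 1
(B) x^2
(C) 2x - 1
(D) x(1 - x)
D

Replace x by f(x) = 1 - x in each option and simplify. As a quick numerical cross-check, also compare E(5) with E(f(5)) = E(-4).

(A) x + 1  ->  (1 - x) + 1 = 2 - x; check: E(5) = 6 but E(-4) = -3.   [not invariant]
(B) x^2  ->  (1 - x)^2 = (x - 1)^2; check: E(5) = 25 but E(-4) = 16.   [not invariant]
(C) 2x - 1  ->  2(1 - x) - 1 = 1 - 2x; check: E(5) = 9 but E(-4) = -9.   [not invariant]
(D) x(1 - x)  ->  (1 - x)(1 - (1 - x)), which simplifies back to x(1 - x); check: E(5) = -20, E(-4) = -20.   [invariant]

Only (D) is unchanged. E is symmetric under swapping x with f(x) = 1 - x, which is exactly what an involution does.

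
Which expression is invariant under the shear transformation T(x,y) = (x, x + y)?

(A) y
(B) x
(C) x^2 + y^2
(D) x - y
B

Under the shear T(x,y) = (x, x + y):
Substitute the transformed coordinates into each option and compare with the original:
(A) y  ->  (x + y) = x + y   [differs from y: not invariant]
(B) x  ->  (x) = x   [equals x: invariant]
(C) x^2 + y^2  ->  (x)^2 + (x + y)^2 = 2x^2 + 2xy + y^2   [differs from x^2 + y^2: not invariant]
(D) x - y  ->  (x) - (x + y) = -y   [differs from x - y: not invariant]

Only option (B), x, is unchanged by the transformation.
A vertical shear moves points parallel to the y-axis, so the x-coordinate (and any function of x alone) is unchanged.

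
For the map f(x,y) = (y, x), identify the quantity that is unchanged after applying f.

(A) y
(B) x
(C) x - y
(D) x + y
D

For f(x,y) = (y, x):
After applying f: x' = y, y' = x. So x' + y' = y + x = x + y.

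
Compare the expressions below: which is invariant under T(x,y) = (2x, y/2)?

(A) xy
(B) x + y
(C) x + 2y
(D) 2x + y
A

An expression E(x,y) is invariant under T if E(T(x,y)) = E(x,y). Here T(x,y) = (2x, y/2).
Substitute the transformed coordinates into each option and compare with the original:
(A) xy  ->  (2x)(y/2) = xy   [equals xy: invariant]
(B) x + y  ->  (2x) + (y/2) = 2x + y/2   [differs from x + y: not invariant]
(C) x + 2y  ->  (2x) + 2(y/2) = 2x + y   [differs from x + 2y: not invariant]
(D) 2x + y  ->  2(2x) + (y/2) = 4x + y/2   [differs from 2x + y: not invariant]

Only option (A), xy, is unchanged by the transformation.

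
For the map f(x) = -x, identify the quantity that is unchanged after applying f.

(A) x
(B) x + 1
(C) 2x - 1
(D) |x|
D

For f(x) = -x:
Applying f replaces x by -x. Since |-x| = |x|, the absolute value is unchanged by f, whereas x -> -x, 2x - 1 -> -2x - 1 and x + 1 -> -x + 1 all change.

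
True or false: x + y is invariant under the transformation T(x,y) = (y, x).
True

Substitute T(x,y) = (y, x) into the expression and compare with the original.

Original: x + y
After applying T: (y) + (x) = x + y

This is identical to the original x + y, so the expression is invariant.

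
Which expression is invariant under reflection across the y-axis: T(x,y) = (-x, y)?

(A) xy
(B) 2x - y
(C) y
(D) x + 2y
C

The map is reflection across the y-axis: T(x,y) = (-x, y).
Substitute the transformed coordinates into each option and compare with the original:
(A) xy  ->  (-x)(y) = -xy   [differs from xy: not invariant]
(B) 2x - y  ->  2(-x) - (y) = -2x - y   [differs from 2x - y: not invariant]
(C) y  ->  (y) = y   [equals y: invariant]
(D) x + 2y  ->  (-x) + 2(y) = -x + 2y   [differs from x + 2y: not invariant]

Only option (C), y, is unchanged by the transformation.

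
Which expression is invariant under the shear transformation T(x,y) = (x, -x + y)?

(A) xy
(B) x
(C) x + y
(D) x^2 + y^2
B

Under the shear T(x,y) = (x, -x + y):
Substitute the transformed coordinates into each option and compare with the original:
(A) xy  ->  (x)(-x + y) = -x^2 + xy   [differs from xy: not invariant]
(B) x  ->  (x) = x   [equals x: invariant]
(C) x + y  ->  (x) + (-x + y) = y   [differs from x + y: not invariant]
(D) x^2 + y^2  ->  (x)^2 + (-x + y)^2 = 2x^2 - 2xy + y^2   [differs from x^2 + y^2: not invariant]

Only option (B), x, is unchanged by the transformation.
A vertical shear moves points parallel to the y-axis, so the x-coordinate (and any function of x alone) is unchanged.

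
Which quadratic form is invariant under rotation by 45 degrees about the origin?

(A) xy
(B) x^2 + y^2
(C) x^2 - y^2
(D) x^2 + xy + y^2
B

Rotation by 45 degrees sends (x, y) to (sqrt(2)x/2 - sqrt(2)y/2, sqrt(2)x/2 + sqrt(2)y/2).
Substitute the transformed coordinates into each option and compare with the original:
(A) xy  ->  (sqrt(2)x/2 - sqrt(2)y/2)(sqrt(2)x/2 + sqrt(2)y/2) = x^2/2 - y^2/2   [differs from xy: not invariant]
(B) x^2 + y^2  ->  (sqrt(2)x/2 - sqrt(2)y/2)^2 + (sqrt(2)x/2 + sqrt(2)y/2)^2 = x^2 + y^2   [equals x^2 + y^2: invariant]
(C) x^2 - y^2  ->  (sqrt(2)x/2 - sqrt(2)y/2)^2 - (sqrt(2)x/2 + sqrt(2)y/2)^2 = -2xy   [differs from x^2 - y^2: not invariant]
(D) x^2 + xy + y^2  ->  (sqrt(2)x/2 - sqrt(2)y/2)^2 + (sqrt(2)x/2 - sqrt(2)y/2)(sqrt(2)x/2 + sqrt(2)y/2) + (sqrt(2)x/2 + sqrt(2)y/2)^2 = 3x^2/2 + y^2/2   [differs from x^2 + xy + y^2: not invariant]

Only option (B), x^2 + y^2, is unchanged by the transformation.
x^2 + y^2 is the squared distance from the origin, which rotations preserve.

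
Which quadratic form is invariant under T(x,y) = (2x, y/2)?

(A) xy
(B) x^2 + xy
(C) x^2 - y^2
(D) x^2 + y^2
A

T multiplies x by 2 and divides y by 2.
Substitute the transformed coordinates into each option and compare with the original:
(A) xy  ->  (2x)(y/2) = xy   [equals xy: invariant]
(B) x^2 + xy  ->  (2x)^2 + (2x)(y/2) = 4x^2 + xy   [differs from x^2 + xy: not invariant]
(C) x^2 - y^2  ->  (2x)^2 - (y/2)^2 = 4x^2 - y^2/4   [differs from x^2 - y^2: not invariant]
(D) x^2 + y^2  ->  (2x)^2 + (y/2)^2 = 4x^2 + y^2/4   [differs from x^2 + y^2: not invariant]

Only option (A), xy, is unchanged by the transformation.
The factors 2 and 1/2 cancel only in the pure product xy.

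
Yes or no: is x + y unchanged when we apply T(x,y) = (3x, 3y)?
No

Substitute T(x,y) = (3x, 3y) into the expression and compare with the original.

Original: x + y
After applying T: (3x) + (3y) = 3x + 3y

This differs from the original x + y (difference: 2x + 2y), so the expression is NOT invariant.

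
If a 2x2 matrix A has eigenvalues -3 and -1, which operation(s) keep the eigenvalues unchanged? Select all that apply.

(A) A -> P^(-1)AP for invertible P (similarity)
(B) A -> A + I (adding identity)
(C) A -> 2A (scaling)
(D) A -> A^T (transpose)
A and D

Eigenvalues are preserved by:
1. Similarity transformations: A -> P^(-1)AP (same characteristic polynomial)
2. Transpose: A^T has the same eigenvalues as A

Eigenvalues are NOT preserved by:
- Adding identity: eigenvalues become -3+1, -1+1
- Scaling: eigenvalues become -6, -2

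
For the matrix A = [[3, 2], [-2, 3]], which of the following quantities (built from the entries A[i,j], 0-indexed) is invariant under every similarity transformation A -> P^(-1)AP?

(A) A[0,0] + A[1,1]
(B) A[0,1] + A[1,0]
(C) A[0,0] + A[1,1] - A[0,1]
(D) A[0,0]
A

A[0,0] + A[1,1] is the trace of A. By the cyclic property of the trace, tr(P^(-1)AP) = tr(APP^(-1)) = tr(A), so it is the same for every matrix similar to A.

The other combinations are not similarity invariants. For example, take P = [[1, 1], [0, 1]] (det P = 1), so P^(-1) = [[1, -1], [0, 1]] and
B = P^(-1)AP = [[5, 4], [-2, 1]].
Evaluating each option on A and on B:
(A) A[0,0] + A[1,1]: 6 for A, 6 for B -> unchanged
(B) A[0,1] + A[1,0]: 0 for A, 2 for B -> changes
(C) A[0,0] + A[1,1] - A[0,1]: 4 for A, 2 for B -> changes
(D) A[0,0]: 3 for A, 5 for B -> changes

Only (A) A[0,0] + A[1,1] = 6 survives (and it does so for every P, not just this one), so it is the invariant.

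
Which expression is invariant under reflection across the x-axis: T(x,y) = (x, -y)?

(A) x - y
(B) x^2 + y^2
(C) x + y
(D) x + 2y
B

The map is reflection across the x-axis: T(x,y) = (x, -y).
Substitute the transformed coordinates into each option and compare with the original:
(A) x - y  ->  (x) - (-y) = x + y   [differs from x - y: not invariant]
(B) x^2 + y^2  ->  (x)^2 + (-y)^2 = x^2 + y^2   [equals x^2 + y^2: invariant]
(C) x + y  ->  (x) + (-y) = x - y   [differs from x + y: not invariant]
(D) x + 2y  ->  (x) + 2(-y) = x - 2y   [differs from x + 2y: not invariant]

Only option (B), x^2 + y^2, is unchanged by the transformation.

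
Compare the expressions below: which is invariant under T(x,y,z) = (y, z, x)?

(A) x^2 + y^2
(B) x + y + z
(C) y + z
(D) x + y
B

Apply T(x,y,z) = (y, z, x) to each option, i.e. replace (x, y, z) by the transformed coordinates.
Substitute the transformed coordinates into each option and compare with the original:
(A) x^2 + y^2  ->  (y)^2 + (z)^2 = y^2 + z^2   [differs from x^2 + y^2: not invariant]
(B) x + y + z  ->  (y) + (z) + (x) = x + y + z   [equals x + y + z: invariant]
(C) y + z  ->  (z) + (x) = x + z   [differs from y + z: not invariant]
(D) x + y  ->  (y) + (z) = y + z   [differs from x + y: not invariant]

Only option (B), x + y + z, is unchanged by the transformation.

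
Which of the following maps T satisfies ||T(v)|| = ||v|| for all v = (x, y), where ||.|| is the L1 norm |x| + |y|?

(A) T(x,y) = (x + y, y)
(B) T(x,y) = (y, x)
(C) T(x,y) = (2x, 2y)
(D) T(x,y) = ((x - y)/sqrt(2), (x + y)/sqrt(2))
B

A transformation preserves a norm if ||T(v)|| = ||v|| for every v; a single vector where the norm changes rules an option out.

(A) T(x,y) = (x + y, y): v = (0, 1) has norm |0| + |1| = 1, but T(v) = (1, 1) has norm 2 -- not preserved.
(B) T(x,y) = (y, x): preserves the norm -- it only permutes the coordinates and/or flips signs, which leaves |x| + |y| unchanged.
(C) T(x,y) = (2x, 2y): v = (1, 0) has norm |1| + |0| = 1, but T(v) = (2, 0) has norm 2 -- not preserved.
(D) T(x,y) = ((x - y)/sqrt(2), (x + y)/sqrt(2)): v = (1, 0) has norm |1| + |0| = 1, but T(v) = (sqrt(2)/2, sqrt(2)/2) has norm sqrt(2) -- not preserved.

Therefore the answer is (B).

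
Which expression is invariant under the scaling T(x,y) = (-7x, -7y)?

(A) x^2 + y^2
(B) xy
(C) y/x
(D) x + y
C

Under the uniform scaling T(x,y) = (-7x, -7y):
Substitute the transformed coordinates into each option and compare with the original:
(A) x^2 + y^2  ->  (-7x)^2 + (-7y)^2 = 49x^2 + 49y^2   [differs from x^2 + y^2: not invariant]
(B) xy  ->  (-7x)(-7y) = 49xy   [differs from xy: not invariant]
(C) y/x  ->  (-7y)/(-7x) = y/x   [equals y/x: invariant]
(D) x + y  ->  (-7x) + (-7y) = -7x - 7y   [differs from x + y: not invariant]

Only option (C), y/x, is unchanged by the transformation.
The common factor -7 cancels in a ratio of coordinates, while sums, products and sums of squares pick up factors of -7 or 49.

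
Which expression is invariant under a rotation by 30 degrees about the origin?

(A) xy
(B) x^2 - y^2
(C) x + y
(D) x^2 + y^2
D

A rotation by 30 degrees sends (x, y) to (sqrt(3)x/2 - y/2, x/2 + sqrt(3)y/2).
Substitute the transformed coordinates into each option and compare with the original:
(A) xy  ->  (sqrt(3)x/2 - y/2)(x/2 + sqrt(3)y/2) = sqrt(3)x^2/4 + xy/2 - sqrt(3)y^2/4   [differs from xy: not invariant]
(B) x^2 - y^2  ->  (sqrt(3)x/2 - y/2)^2 - (x/2 + sqrt(3)y/2)^2 = x^2/2 - sqrt(3)xy - y^2/2   [differs from x^2 - y^2: not invariant]
(C) x + y  ->  (sqrt(3)x/2 - y/2) + (x/2 + sqrt(3)y/2) = x/2 + sqrt(3)x/2 - y/2 + sqrt(3)y/2   [differs from x + y: not invariant]
(D) x^2 + y^2  ->  (sqrt(3)x/2 - y/2)^2 + (x/2 + sqrt(3)y/2)^2 = x^2 + y^2   [equals x^2 + y^2: invariant]

Only option (D), x^2 + y^2, is unchanged by the transformation.
Geometrically, x^2 + y^2 is the squared distance from the origin, which every rotation about the origin preserves.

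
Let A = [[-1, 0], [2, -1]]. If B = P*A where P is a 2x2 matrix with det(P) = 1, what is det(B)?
1

By the multiplicative property of determinants, det(B) = det(P*A) = det(P) * det(A) = det(A),
so the determinant is invariant under multiplication by any determinant-1 matrix; we just need det(A).

det(A) = (-1)(-1) - (0)(2) = 1 - 0 = 1

Therefore det(B) = 1 * 1 = 1.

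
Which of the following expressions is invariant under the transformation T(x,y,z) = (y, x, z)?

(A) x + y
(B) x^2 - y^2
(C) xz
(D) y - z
A

Apply T(x,y,z) = (y, x, z) to each option, i.e. replace (x, y, z) by the transformed coordinates.
Substitute the transformed coordinates into each option and compare with the original:
(A) x + y  ->  (y) + (x) = x + y   [equals x + y: invariant]
(B) x^2 - y^2  ->  (y)^2 - (x)^2 = -x^2 + y^2   [differs from x^2 - y^2: not invariant]
(C) xz  ->  (y)(z) = yz   [differs from xz: not invariant]
(D) y - z  ->  (x) - (z) = x - z   [differs from y - z: not invariant]

Only option (A), x + y, is unchanged by the transformation.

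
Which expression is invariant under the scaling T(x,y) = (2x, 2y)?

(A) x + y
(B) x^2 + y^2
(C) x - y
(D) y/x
D

Under the uniform scaling T(x,y) = (2x, 2y):
Substitute the transformed coordinates into each option and compare with the original:
(A) x + y  ->  (2x) + (2y) = 2x + 2y   [differs from x + y: not invariant]
(B) x^2 + y^2  ->  (2x)^2 + (2y)^2 = 4x^2 + 4y^2   [differs from x^2 + y^2: not invariant]
(C) x - y  ->  (2x) - (2y) = 2x - 2y   [differs from x - y: not invariant]
(D) y/x  ->  (2y)/(2x) = y/x   [equals y/x: invariant]

Only option (D), y/x, is unchanged by the transformation.
The common factor 2 cancels in a ratio of coordinates, while sums, products and sums of squares pick up factors of 2 or 4.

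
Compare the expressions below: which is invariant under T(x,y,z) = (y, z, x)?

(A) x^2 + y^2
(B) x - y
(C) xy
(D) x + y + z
D

Apply T(x,y,z) = (y, z, x) to each option, i.e. replace (x, y, z) by the transformed coordinates.
Substitute the transformed coordinates into each option and compare with the original:
(A) x^2 + y^2  ->  (y)^2 + (z)^2 = y^2 + z^2   [differs from x^2 + y^2: not invariant]
(B) x - y  ->  (y) - (z) = y - z   [differs from x - y: not invariant]
(C) xy  ->  (y)(z) = yz   [differs from xy: not invariant]
(D) x + y + z  ->  (y) + (z) + (x) = x + y + z   [equals x + y + z: invariant]

Only option (D), x + y + z, is unchanged by the transformation.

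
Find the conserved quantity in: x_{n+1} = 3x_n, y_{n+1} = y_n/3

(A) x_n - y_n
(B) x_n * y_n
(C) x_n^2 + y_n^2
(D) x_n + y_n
B

For the recurrence x_{n+1} = 3x_n, y_{n+1} = y_n/3:

x_{n+1} * y_{n+1} = (3x_n) * (y_n/3) = x_n * y_n
The product is conserved.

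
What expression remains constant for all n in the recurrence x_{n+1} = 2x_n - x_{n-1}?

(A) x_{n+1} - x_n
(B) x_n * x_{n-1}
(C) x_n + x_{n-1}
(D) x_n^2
A

For the recurrence x_{n+1} = 2x_n - x_{n-1}:

If x_{n+1} = 2x_n - x_{n-1}, then:
x_{n+1} - x_n = x_n - x_{n-1}
The first difference is constant throughout the sequence.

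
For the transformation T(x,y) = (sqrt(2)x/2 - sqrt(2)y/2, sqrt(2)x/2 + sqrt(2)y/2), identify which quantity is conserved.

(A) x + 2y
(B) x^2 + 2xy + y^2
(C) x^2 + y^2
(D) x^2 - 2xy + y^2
C

An expression E(x,y) is invariant under T if E(T(x,y)) = E(x,y). Here T(x,y) = (sqrt(2)x/2 - sqrt(2)y/2, sqrt(2)x/2 + sqrt(2)y/2).
Substitute the transformed coordinates into each option and compare with the original:
(A) x + 2y  ->  (sqrt(2)x/2 - sqrt(2)y/2) + 2(sqrt(2)x/2 + sqrt(2)y/2) = 3sqrt(2)x/2 + sqrt(2)y/2   [differs from x + 2y: not invariant]
(B) x^2 + 2xy + y^2  ->  (sqrt(2)x/2 - sqrt(2)y/2)^2 + 2(sqrt(2)x/2 - sqrt(2)y/2)(sqrt(2)x/2 + sqrt(2)y/2) + (sqrt(2)x/2 + sqrt(2)y/2)^2 = 2x^2   [differs from x^2 + 2xy + y^2: not invariant]
(C) x^2 + y^2  ->  (sqrt(2)x/2 - sqrt(2)y/2)^2 + (sqrt(2)x/2 + sqrt(2)y/2)^2 = x^2 + y^2   [equals x^2 + y^2: invariant]
(D) x^2 - 2xy + y^2  ->  (sqrt(2)x/2 - sqrt(2)y/2)^2 - 2(sqrt(2)x/2 - sqrt(2)y/2)(sqrt(2)x/2 + sqrt(2)y/2) + (sqrt(2)x/2 + sqrt(2)y/2)^2 = 2y^2   [differs from x^2 - 2xy + y^2: not invariant]

Only option (C), x^2 + y^2, is unchanged by the transformation.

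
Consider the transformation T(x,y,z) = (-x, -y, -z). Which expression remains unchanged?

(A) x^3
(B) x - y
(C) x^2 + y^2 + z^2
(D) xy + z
C

Apply T(x,y,z) = (-x, -y, -z) to each option, i.e. replace (x, y, z) by the transformed coordinates.
Substitute the transformed coordinates into each option and compare with the original:
(A) x^3  ->  (-x)^3 = -x^3   [differs from x^3: not invariant]
(B) x - y  ->  (-x) - (-y) = -x + y   [differs from x - y: not invariant]
(C) x^2 + y^2 + z^2  ->  (-x)^2 + (-y)^2 + (-z)^2 = x^2 + y^2 + z^2   [equals x^2 + y^2 + z^2: invariant]
(D) xy + z  ->  (-x)(-y) + (-z) = xy - z   [differs from xy + z: not invariant]

Only option (C), x^2 + y^2 + z^2, is unchanged by the transformation.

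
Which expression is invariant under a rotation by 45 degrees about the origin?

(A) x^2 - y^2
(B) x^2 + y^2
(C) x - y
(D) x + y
B

A rotation by 45 degrees sends (x, y) to (sqrt(2)x/2 - sqrt(2)y/2, sqrt(2)x/2 + sqrt(2)y/2).
Substitute the transformed coordinates into each option and compare with the original:
(A) x^2 - y^2  ->  (sqrt(2)x/2 - sqrt(2)y/2)^2 - (sqrt(2)x/2 + sqrt(2)y/2)^2 = -2xy   [differs from x^2 - y^2: not invariant]
(B) x^2 + y^2  ->  (sqrt(2)x/2 - sqrt(2)y/2)^2 + (sqrt(2)x/2 + sqrt(2)y/2)^2 = x^2 + y^2   [equals x^2 + y^2: invariant]
(C) x - y  ->  (sqrt(2)x/2 - sqrt(2)y/2) - (sqrt(2)x/2 + sqrt(2)y/2) = -sqrt(2)y   [differs from x - y: not invariant]
(D) x + y  ->  (sqrt(2)x/2 - sqrt(2)y/2) + (sqrt(2)x/2 + sqrt(2)y/2) = sqrt(2)x   [differs from x + y: not invariant]

Only option (B), x^2 + y^2, is unchanged by the transformation.
Geometrically, x^2 + y^2 is the squared distance from the origin, which every rotation about the origin preserves.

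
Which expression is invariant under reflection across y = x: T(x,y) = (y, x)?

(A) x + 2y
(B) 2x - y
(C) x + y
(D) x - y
C

The map is reflection across y = x: T(x,y) = (y, x).
Substitute the transformed coordinates into each option and compare with the original:
(A) x + 2y  ->  (y) + 2(x) = 2x + y   [differs from x + 2y: not invariant]
(B) 2x - y  ->  2(y) - (x) = -x + 2y   [differs from 2x - y: not invariant]
(C) x + y  ->  (y) + (x) = x + y   [equals x + y: invariant]
(D) x - y  ->  (y) - (x) = -x + y   [differs from x - y: not invariant]

Only option (C), x + y, is unchanged by the transformation.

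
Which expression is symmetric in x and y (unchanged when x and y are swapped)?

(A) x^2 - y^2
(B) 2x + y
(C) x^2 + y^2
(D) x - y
C

A symmetric expression is unchanged when the variables are permuted; here the transformation to test is the swap (x, y) -> (y, x).
Substitute the transformed coordinates into each option and compare with the original:
(A) x^2 - y^2  ->  (y)^2 - (x)^2 = -x^2 + y^2   [differs from x^2 - y^2: not invariant]
(B) 2x + y  ->  2(y) + (x) = x + 2y   [differs from 2x + y: not invariant]
(C) x^2 + y^2  ->  (y)^2 + (x)^2 = x^2 + y^2   [equals x^2 + y^2: invariant]
(D) x - y  ->  (y) - (x) = -x + y   [differs from x - y: not invariant]

Only option (C), x^2 + y^2, is unchanged by the transformation.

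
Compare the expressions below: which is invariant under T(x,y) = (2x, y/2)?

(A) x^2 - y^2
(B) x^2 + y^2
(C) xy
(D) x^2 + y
C

An expression E(x,y) is invariant under T if E(T(x,y)) = E(x,y). Here T(x,y) = (2x, y/2).
Substitute the transformed coordinates into each option and compare with the original:
(A) x^2 - y^2  ->  (2x)^2 - (y/2)^2 = 4x^2 - y^2/4   [differs from x^2 - y^2: not invariant]
(B) x^2 + y^2  ->  (2x)^2 + (y/2)^2 = 4x^2 + y^2/4   [differs from x^2 + y^2: not invariant]
(C) xy  ->  (2x)(y/2) = xy   [equals xy: invariant]
(D) x^2 + y  ->  (2x)^2 + (y/2) = 4x^2 + y/2   [differs from x^2 + y: not invariant]

Only option (C), xy, is unchanged by the transformation.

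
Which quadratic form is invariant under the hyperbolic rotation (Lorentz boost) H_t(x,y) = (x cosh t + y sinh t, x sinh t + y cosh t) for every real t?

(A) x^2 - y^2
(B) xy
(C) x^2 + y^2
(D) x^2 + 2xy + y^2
A

Write x' = x cosh t + y sinh t, y' = x sinh t + y cosh t and substitute into each option:
(A) x^2 - y^2: (x cosh t + y sinh t)^2 - (x sinh t + y cosh t)^2 = x^2(cosh^2 t - sinh^2 t) + 2xy(cosh t sinh t - sinh t cosh t) + y^2(sinh^2 t - cosh^2 t) = x^2 - y^2   [invariant, using cosh^2 t - sinh^2 t = 1]
(B) xy: (x cosh t + y sinh t)(x sinh t + y cosh t) = xy(cosh^2 t + sinh^2 t) + (x^2 + y^2) sinh t cosh t = xy cosh 2t + (x^2 + y^2)(sinh 2t)/2   [not invariant for t != 0]
(C) x^2 + y^2: (x cosh t + y sinh t)^2 + (x sinh t + y cosh t)^2 = (x^2 + y^2)(cosh^2 t + sinh^2 t) + 4xy sinh t cosh t = (x^2 + y^2) cosh 2t + 2xy sinh 2t   [not invariant for t != 0]
(D) x^2 + 2xy + y^2: (x' + y')^2 with x' + y' = (x + y)(cosh t + sinh t) = (x + y)e^t, so it becomes (x + y)^2 e^(2t)   [not invariant for t != 0]

Only (A) x^2 - y^2 is unchanged; it is the Minkowski form preserved by Lorentz boosts, just as x^2 + y^2 is preserved by ordinary rotations.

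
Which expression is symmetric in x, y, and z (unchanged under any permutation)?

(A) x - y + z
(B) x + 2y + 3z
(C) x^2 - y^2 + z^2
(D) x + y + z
D

A symmetric expression is unchanged when the variables are permuted; here the transformation to test is the swap (x, y) -> (y, x).
A symmetric expression must survive every permutation; the single swap x <-> y already eliminates the distractors, and the keyed expression is also unchanged by x <-> z and y <-> z (each variable enters it in exactly the same way).
Substitute the transformed coordinates into each option and compare with the original:
(A) x - y + z  ->  (y) - (x) + z = -x + y + z   [differs from x - y + z: not invariant]
(B) x + 2y + 3z  ->  (y) + 2(x) + 3z = 2x + y + 3z   [differs from x + 2y + 3z: not invariant]
(C) x^2 - y^2 + z^2  ->  (y)^2 - (x)^2 + z^2 = -x^2 + y^2 + z^2   [differs from x^2 - y^2 + z^2: not invariant]
(D) x + y + z  ->  (y) + (x) + z = x + y + z   [equals x + y + z: invariant]

Only option (D), x + y + z, is unchanged by the transformation.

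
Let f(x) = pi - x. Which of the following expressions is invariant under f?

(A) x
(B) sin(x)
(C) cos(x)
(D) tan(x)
B

For f(x) = pi - x:
sin(pi - x) = sin(x), so sine is invariant under this transformation.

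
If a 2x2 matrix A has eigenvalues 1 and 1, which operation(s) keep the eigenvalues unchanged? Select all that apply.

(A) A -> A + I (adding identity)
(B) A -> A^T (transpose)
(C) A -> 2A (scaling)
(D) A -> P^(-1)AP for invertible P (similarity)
B and D

Eigenvalues are preserved by:
1. Similarity transformations: A -> P^(-1)AP (same characteristic polynomial)
2. Transpose: A^T has the same eigenvalues as A

Eigenvalues are NOT preserved by:
- Adding identity: eigenvalues become 1+1, 1+1
- Scaling: eigenvalues become 2, 2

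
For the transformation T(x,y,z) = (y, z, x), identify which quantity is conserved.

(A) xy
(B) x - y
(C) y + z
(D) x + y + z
D

Apply T(x,y,z) = (y, z, x) to each option, i.e. replace (x, y, z) by the transformed coordinates.
Substitute the transformed coordinates into each option and compare with the original:
(A) xy  ->  (y)(z) = yz   [differs from xy: not invariant]
(B) x - y  ->  (y) - (z) = y - z   [differs from x - y: not invariant]
(C) y + z  ->  (z) + (x) = x + z   [differs from y + z: not invariant]
(D) x + y + z  ->  (y) + (z) + (x) = x + y + z   [equals x + y + z: invariant]

Only option (D), x + y + z, is unchanged by the transformation.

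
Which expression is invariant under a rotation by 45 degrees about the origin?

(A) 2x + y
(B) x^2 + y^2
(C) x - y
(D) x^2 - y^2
B

A rotation by 45 degrees sends (x, y) to (sqrt(2)x/2 - sqrt(2)y/2, sqrt(2)x/2 + sqrt(2)y/2).
Substitute the transformed coordinates into each option and compare with the original:
(A) 2x + y  ->  2(sqrt(2)x/2 - sqrt(2)y/2) + (sqrt(2)x/2 + sqrt(2)y/2) = 3sqrt(2)x/2 - sqrt(2)y/2   [differs from 2x + y: not invariant]
(B) x^2 + y^2  ->  (sqrt(2)x/2 - sqrt(2)y/2)^2 + (sqrt(2)x/2 + sqrt(2)y/2)^2 = x^2 + y^2   [equals x^2 + y^2: invariant]
(C) x - y  ->  (sqrt(2)x/2 - sqrt(2)y/2) - (sqrt(2)x/2 + sqrt(2)y/2) = -sqrt(2)y   [differs from x - y: not invariant]
(D) x^2 - y^2  ->  (sqrt(2)x/2 - sqrt(2)y/2)^2 - (sqrt(2)x/2 + sqrt(2)y/2)^2 = -2xy   [differs from x^2 - y^2: not invariant]

Only option (B), x^2 + y^2, is unchanged by the transformation.
Geometrically, x^2 + y^2 is the squared distance from the origin, which every rotation about the origin preserves.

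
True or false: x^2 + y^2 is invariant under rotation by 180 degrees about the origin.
True

Applying rotation by 180 degrees: x' = x*cos(180 degrees) - y*sin(180 degrees) = -x, y' = x*sin(180 degrees) + y*cos(180 degrees) = -y

Substituting into x^2 + y^2:
(-x)^2 + (-y)^2
= x^2 + y^2

This equals the original expression x^2 + y^2, so it IS invariant.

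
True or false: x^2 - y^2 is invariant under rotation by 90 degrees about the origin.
False

Applying rotation by 90 degrees: x' = x*cos(90 degrees) - y*sin(90 degrees) = -y, y' = x*sin(90 degrees) + y*cos(90 degrees) = x

Substituting into x^2 - y^2:
(-y)^2 - (x)^2
= -x^2 + y^2

This differs from the original expression x^2 - y^2, so it is NOT invariant.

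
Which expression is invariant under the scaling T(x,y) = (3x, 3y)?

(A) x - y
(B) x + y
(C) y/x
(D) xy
C

Under the uniform scaling T(x,y) = (3x, 3y):
Substitute the transformed coordinates into each option and compare with the original:
(A) x - y  ->  (3x) - (3y) = 3x - 3y   [differs from x - y: not invariant]
(B) x + y  ->  (3x) + (3y) = 3x + 3y   [differs from x + y: not invariant]
(C) y/x  ->  (3y)/(3x) = y/x   [equals y/x: invariant]
(D) xy  ->  (3x)(3y) = 9xy   [differs from xy: not invariant]

Only option (C), y/x, is unchanged by the transformation.
The common factor 3 cancels in a ratio of coordinates, while sums, products and sums of squares pick up factors of 3 or 9.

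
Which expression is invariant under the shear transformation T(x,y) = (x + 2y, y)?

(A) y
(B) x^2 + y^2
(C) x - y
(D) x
A

Under the shear T(x,y) = (x + 2y, y):
Substitute the transformed coordinates into each option and compare with the original:
(A) y  ->  (y) = y   [equals y: invariant]
(B) x^2 + y^2  ->  (x + 2y)^2 + (y)^2 = x^2 + 4xy + 5y^2   [differs from x^2 + y^2: not invariant]
(C) x - y  ->  (x + 2y) - (y) = x + y   [differs from x - y: not invariant]
(D) x  ->  (x + 2y) = x + 2y   [differs from x: not invariant]

Only option (A), y, is unchanged by the transformation.
A horizontal shear moves points parallel to the x-axis, so the y-coordinate (and any function of y alone) is unchanged.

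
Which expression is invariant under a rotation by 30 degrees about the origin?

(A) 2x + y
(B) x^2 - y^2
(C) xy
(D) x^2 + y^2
D

A rotation by 30 degrees sends (x, y) to (sqrt(3)x/2 - y/2, x/2 + sqrt(3)y/2).
Substitute the transformed coordinates into each option and compare with the original:
(A) 2x + y  ->  2(sqrt(3)x/2 - y/2) + (x/2 + sqrt(3)y/2) = x/2 + sqrt(3)x - y + sqrt(3)y/2   [differs from 2x + y: not invariant]
(B) x^2 - y^2  ->  (sqrt(3)x/2 - y/2)^2 - (x/2 + sqrt(3)y/2)^2 = x^2/2 - sqrt(3)xy - y^2/2   [differs from x^2 - y^2: not invariant]
(C) xy  ->  (sqrt(3)x/2 - y/2)(x/2 + sqrt(3)y/2) = sqrt(3)x^2/4 + xy/2 - sqrt(3)y^2/4   [differs from xy: not invariant]
(D) x^2 + y^2  ->  (sqrt(3)x/2 - y/2)^2 + (x/2 + sqrt(3)y/2)^2 = x^2 + y^2   [equals x^2 + y^2: invariant]

Only option (D), x^2 + y^2, is unchanged by the transformation.
Geometrically, x^2 + y^2 is the squared distance from the origin, which every rotation about the origin preserves.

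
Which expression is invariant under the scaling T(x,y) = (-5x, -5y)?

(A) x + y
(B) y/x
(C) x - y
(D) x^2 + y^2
B

Under the uniform scaling T(x,y) = (-5x, -5y):
Substitute the transformed coordinates into each option and compare with the original:
(A) x + y  ->  (-5x) + (-5y) = -5x - 5y   [differs from x + y: not invariant]
(B) y/x  ->  (-5y)/(-5x) = y/x   [equals y/x: invariant]
(C) x - y  ->  (-5x) - (-5y) = -5x + 5y   [differs from x - y: not invariant]
(D) x^2 + y^2  ->  (-5x)^2 + (-5y)^2 = 25x^2 + 25y^2   [differs from x^2 + y^2: not invariant]

Only option (B), y/x, is unchanged by the transformation.
The common factor -5 cancels in a ratio of coordinates, while sums, products and sums of squares pick up factors of -5 or 25.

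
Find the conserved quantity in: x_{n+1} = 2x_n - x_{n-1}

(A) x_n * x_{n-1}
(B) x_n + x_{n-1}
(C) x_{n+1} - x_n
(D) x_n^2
C

For the recurrence x_{n+1} = 2x_n - x_{n-1}:

If x_{n+1} = 2x_n - x_{n-1}, then:
x_{n+1} - x_n = x_n - x_{n-1}
The first difference is constant throughout the sequence.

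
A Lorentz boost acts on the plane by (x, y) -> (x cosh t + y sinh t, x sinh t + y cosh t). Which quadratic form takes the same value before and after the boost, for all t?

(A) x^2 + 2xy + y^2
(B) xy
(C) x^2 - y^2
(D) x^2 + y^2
C

Write x' = x cosh t + y sinh t, y' = x sinh t + y cosh t and substitute into each option:
(A) x^2 + 2xy + y^2: (x' + y')^2 with x' + y' = (x + y)(cosh t + sinh t) = (x + y)e^t, so it becomes (x + y)^2 e^(2t)   [not invariant for t != 0]
(B) xy: (x cosh t + y sinh t)(x sinh t + y cosh t) = xy(cosh^2 t + sinh^2 t) + (x^2 + y^2) sinh t cosh t = xy cosh 2t + (x^2 + y^2)(sinh 2t)/2   [not invariant for t != 0]
(C) x^2 - y^2: (x cosh t + y sinh t)^2 - (x sinh t + y cosh t)^2 = x^2(cosh^2 t - sinh^2 t) + 2xy(cosh t sinh t - sinh t cosh t) + y^2(sinh^2 t - cosh^2 t) = x^2 - y^2   [invariant, using cosh^2 t - sinh^2 t = 1]
(D) x^2 + y^2: (x cosh t + y sinh t)^2 + (x sinh t + y cosh t)^2 = (x^2 + y^2)(cosh^2 t + sinh^2 t) + 4xy sinh t cosh t = (x^2 + y^2) cosh 2t + 2xy sinh 2t   [not invariant for t != 0]

Only (C) x^2 - y^2 is unchanged; it is the Minkowski form preserved by Lorentz boosts, just as x^2 + y^2 is preserved by ordinary rotations.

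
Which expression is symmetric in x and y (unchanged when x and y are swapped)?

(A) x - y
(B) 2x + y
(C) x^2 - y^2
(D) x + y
D

A symmetric expression is unchanged when the variables are permuted; here the transformation to test is the swap (x, y) -> (y, x).
Substitute the transformed coordinates into each option and compare with the original:
(A) x - y  ->  (y) - (x) = -x + y   [differs from x - y: not invariant]
(B) 2x + y  ->  2(y) + (x) = x + 2y   [differs from 2x + y: not invariant]
(C) x^2 - y^2  ->  (y)^2 - (x)^2 = -x^2 + y^2   [differs from x^2 - y^2: not invariant]
(D) x + y  ->  (y) + (x) = x + y   [equals x + y: invariant]

Only option (D), x + y, is unchanged by the transformation.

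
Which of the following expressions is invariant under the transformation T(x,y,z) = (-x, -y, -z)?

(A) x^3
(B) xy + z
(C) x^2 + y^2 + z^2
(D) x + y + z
C

Apply T(x,y,z) = (-x, -y, -z) to each option, i.e. replace (x, y, z) by the transformed coordinates.
Substitute the transformed coordinates into each option and compare with the original:
(A) x^3  ->  (-x)^3 = -x^3   [differs from x^3: not invariant]
(B) xy + z  ->  (-x)(-y) + (-z) = xy - z   [differs from xy + z: not invariant]
(C) x^2 + y^2 + z^2  ->  (-x)^2 + (-y)^2 + (-z)^2 = x^2 + y^2 + z^2   [equals x^2 + y^2 + z^2: invariant]
(D) x + y + z  ->  (-x) + (-y) + (-z) = -x - y - z   [differs from x + y + z: not invariant]

Only option (C), x^2 + y^2 + z^2, is unchanged by the transformation.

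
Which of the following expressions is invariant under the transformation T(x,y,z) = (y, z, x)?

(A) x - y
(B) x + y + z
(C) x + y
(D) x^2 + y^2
B

Apply T(x,y,z) = (y, z, x) to each option, i.e. replace (x, y, z) by the transformed coordinates.
Substitute the transformed coordinates into each option and compare with the original:
(A) x - y  ->  (y) - (z) = y - z   [differs from x - y: not invariant]
(B) x + y + z  ->  (y) + (z) + (x) = x + y + z   [equals x + y + z: invariant]
(C) x + y  ->  (y) + (z) = y + z   [differs from x + y: not invariant]
(D) x^2 + y^2  ->  (y)^2 + (z)^2 = y^2 + z^2   [differs from x^2 + y^2: not invariant]

Only option (B), x + y + z, is unchanged by the transformation.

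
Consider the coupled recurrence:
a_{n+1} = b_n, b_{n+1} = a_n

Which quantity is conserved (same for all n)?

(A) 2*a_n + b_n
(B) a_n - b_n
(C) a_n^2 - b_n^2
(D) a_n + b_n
D

Replace a_n by a_{n+1} = b_n and b_n by b_{n+1} = a_n in each option and simplify:
(A) 2*a_n + b_n  ->  2*(b_n) + (a_n) = a_n + 2*b_n   [not conserved]
(B) a_n - b_n  ->  (b_n) - (a_n) = -a_n + b_n   [not conserved]
(C) a_n^2 - b_n^2  ->  (b_n)^2 - (a_n)^2 = -a_n^2 + b_n^2   [not conserved]
(D) a_n + b_n  ->  (b_n) + (a_n) = a_n + b_n   [conserved]

Only (D) a_n + b_n returns to itself after one step, so it is the conserved quantity.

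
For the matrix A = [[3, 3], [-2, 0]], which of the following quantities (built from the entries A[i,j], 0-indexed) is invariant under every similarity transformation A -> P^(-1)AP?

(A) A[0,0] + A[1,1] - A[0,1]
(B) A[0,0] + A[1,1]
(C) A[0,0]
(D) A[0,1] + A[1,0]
B

A[0,0] + A[1,1] is the trace of A. By the cyclic property of the trace, tr(P^(-1)AP) = tr(APP^(-1)) = tr(A), so it is the same for every matrix similar to A.

The other combinations are not similarity invariants. For example, take P = [[1, 2], [0, 1]] (det P = 1), so P^(-1) = [[1, -2], [0, 1]] and
B = P^(-1)AP = [[7, 17], [-2, -4]].
Evaluating each option on A and on B:
(A) A[0,0] + A[1,1] - A[0,1]: 0 for A, -14 for B -> changes
(B) A[0,0] + A[1,1]: 3 for A, 3 for B -> unchanged
(C) A[0,0]: 3 for A, 7 for B -> changes
(D) A[0,1] + A[1,0]: 1 for A, 15 for B -> changes

Only (B) A[0,0] + A[1,1] = 3 survives (and it does so for every P, not just this one), so it is the invariant.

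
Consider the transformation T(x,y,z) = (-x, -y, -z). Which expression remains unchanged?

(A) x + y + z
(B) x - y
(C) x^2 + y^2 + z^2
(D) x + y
C

Apply T(x,y,z) = (-x, -y, -z) to each option, i.e. replace (x, y, z) by the transformed coordinates.
Substitute the transformed coordinates into each option and compare with the original:
(A) x + y + z  ->  (-x) + (-y) + (-z) = -x - y - z   [differs from x + y + z: not invariant]
(B) x - y  ->  (-x) - (-y) = -x + y   [differs from x - y: not invariant]
(C) x^2 + y^2 + z^2  ->  (-x)^2 + (-y)^2 + (-z)^2 = x^2 + y^2 + z^2   [equals x^2 + y^2 + z^2: invariant]
(D) x + y  ->  (-x) + (-y) = -x - y   [differs from x + y: not invariant]

Only option (C), x^2 + y^2 + z^2, is unchanged by the transformation.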